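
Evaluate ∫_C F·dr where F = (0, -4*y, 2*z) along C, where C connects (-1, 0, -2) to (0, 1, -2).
-2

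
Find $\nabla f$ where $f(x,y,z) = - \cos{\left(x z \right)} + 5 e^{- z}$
(z*sin(x*z), 0, x*sin(x*z) - 5*exp(-z))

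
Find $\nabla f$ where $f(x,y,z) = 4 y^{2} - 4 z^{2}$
(0, 8*y, -8*z)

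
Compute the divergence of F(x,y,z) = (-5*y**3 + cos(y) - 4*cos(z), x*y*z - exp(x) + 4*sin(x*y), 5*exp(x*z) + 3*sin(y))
x*(z + 5*exp(x*z) + 4*cos(x*y))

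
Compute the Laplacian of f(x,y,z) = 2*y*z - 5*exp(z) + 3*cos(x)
-5*exp(z) - 3*cos(x)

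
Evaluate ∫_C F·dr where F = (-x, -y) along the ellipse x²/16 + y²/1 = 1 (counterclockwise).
0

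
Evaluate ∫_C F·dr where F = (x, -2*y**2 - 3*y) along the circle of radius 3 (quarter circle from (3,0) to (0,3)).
-36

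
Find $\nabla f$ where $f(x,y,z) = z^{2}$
(0, 0, 2*z)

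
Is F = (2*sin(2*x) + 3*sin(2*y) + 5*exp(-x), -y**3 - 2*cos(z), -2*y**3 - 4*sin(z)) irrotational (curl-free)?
No, ∇×F = (-6*y**2 - 2*sin(z), 0, -6*cos(2*y))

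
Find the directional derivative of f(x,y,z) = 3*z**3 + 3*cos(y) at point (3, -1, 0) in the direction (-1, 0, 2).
0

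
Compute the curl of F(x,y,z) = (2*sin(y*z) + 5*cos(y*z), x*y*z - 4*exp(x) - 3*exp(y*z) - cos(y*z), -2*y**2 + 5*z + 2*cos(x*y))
(-x*y - 2*x*sin(x*y) + 3*y*exp(y*z) - y*sin(y*z) - 4*y, y*(2*sin(x*y) - 5*sin(y*z) + 2*cos(y*z)), y*z + 5*z*sin(y*z) - 2*z*cos(y*z) - 4*exp(x))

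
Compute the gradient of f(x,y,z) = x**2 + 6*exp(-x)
(2*x - 6*exp(-x), 0, 0)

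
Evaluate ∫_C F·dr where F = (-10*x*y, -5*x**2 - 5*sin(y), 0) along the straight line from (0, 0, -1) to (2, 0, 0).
0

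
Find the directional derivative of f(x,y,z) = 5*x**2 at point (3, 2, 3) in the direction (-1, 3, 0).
-3*sqrt(10)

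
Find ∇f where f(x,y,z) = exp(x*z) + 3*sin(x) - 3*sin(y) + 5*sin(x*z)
(z*exp(x*z) + 5*z*cos(x*z) + 3*cos(x), -3*cos(y), x*(exp(x*z) + 5*cos(x*z)))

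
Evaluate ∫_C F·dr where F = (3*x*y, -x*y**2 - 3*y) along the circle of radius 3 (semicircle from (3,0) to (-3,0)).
-81*pi/8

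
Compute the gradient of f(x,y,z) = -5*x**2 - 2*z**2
(-10*x, 0, -4*z)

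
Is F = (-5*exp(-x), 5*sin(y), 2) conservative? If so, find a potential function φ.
Yes, F is conservative. φ = 2*z - 5*cos(y) + 5*exp(-x)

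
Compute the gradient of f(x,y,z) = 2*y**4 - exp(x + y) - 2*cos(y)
(-exp(x + y), 8*y**3 - exp(x + y) + 2*sin(y), 0)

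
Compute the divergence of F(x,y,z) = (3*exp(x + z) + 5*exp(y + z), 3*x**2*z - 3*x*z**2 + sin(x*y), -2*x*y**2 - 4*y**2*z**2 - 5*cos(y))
x*cos(x*y) - 8*y**2*z + 3*exp(x + z)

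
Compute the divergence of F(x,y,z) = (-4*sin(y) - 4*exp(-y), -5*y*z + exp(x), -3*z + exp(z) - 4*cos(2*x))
-5*z + exp(z) - 3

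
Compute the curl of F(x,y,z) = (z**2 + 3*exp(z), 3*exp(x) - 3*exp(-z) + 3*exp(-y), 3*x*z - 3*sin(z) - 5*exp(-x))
(-3*exp(-z), -z + 3*exp(z) - 5*exp(-x), 3*exp(x))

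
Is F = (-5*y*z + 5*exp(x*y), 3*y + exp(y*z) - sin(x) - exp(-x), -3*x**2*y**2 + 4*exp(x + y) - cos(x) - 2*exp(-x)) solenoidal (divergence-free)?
No, ∇·F = 5*y*exp(x*y) + z*exp(y*z) + 3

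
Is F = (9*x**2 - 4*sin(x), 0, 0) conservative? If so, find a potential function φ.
Yes, F is conservative. φ = 3*x**3 + 4*cos(x)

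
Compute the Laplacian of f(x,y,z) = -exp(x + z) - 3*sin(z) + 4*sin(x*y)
-4*x**2*sin(x*y) - 4*y**2*sin(x*y) - 2*exp(x + z) + 3*sin(z)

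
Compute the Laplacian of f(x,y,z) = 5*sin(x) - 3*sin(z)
-5*sin(x) + 3*sin(z)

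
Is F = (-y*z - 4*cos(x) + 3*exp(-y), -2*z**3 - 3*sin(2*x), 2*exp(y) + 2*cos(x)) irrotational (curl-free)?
No, ∇×F = (6*z**2 + 2*exp(y), -y + 2*sin(x), z - 6*cos(2*x) + 3*exp(-y))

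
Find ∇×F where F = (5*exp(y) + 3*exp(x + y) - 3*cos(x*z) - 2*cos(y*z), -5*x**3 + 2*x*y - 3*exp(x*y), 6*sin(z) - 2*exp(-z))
(0, 3*x*sin(x*z) + 2*y*sin(y*z), -15*x**2 - 3*y*exp(x*y) + 2*y - 2*z*sin(y*z) - 5*exp(y) - 3*exp(x + y))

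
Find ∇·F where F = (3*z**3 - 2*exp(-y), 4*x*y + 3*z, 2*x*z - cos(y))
6*x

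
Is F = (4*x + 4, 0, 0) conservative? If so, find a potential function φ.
Yes, F is conservative. φ = 2*x*(x + 2)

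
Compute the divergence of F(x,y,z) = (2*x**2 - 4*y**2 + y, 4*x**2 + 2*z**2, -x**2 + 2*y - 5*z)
4*x - 5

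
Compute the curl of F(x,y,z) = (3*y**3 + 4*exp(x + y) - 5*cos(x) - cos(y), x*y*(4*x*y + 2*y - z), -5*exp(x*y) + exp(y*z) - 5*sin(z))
(x*y - 5*x*exp(x*y) + z*exp(y*z), 5*y*exp(x*y), 8*x*y**2 - 7*y**2 - y*z - 4*exp(x + y) - sin(y))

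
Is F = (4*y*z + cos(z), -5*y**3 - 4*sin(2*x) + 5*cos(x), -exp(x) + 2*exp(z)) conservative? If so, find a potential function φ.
No, ∇×F = (0, 4*y + exp(x) - sin(z), -4*z - 5*sin(x) - 8*cos(2*x)) ≠ 0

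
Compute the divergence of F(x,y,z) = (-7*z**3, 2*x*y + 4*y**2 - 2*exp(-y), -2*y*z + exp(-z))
2*x + 6*y - exp(-z) + 2*exp(-y)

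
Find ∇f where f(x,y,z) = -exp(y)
(0, -exp(y), 0)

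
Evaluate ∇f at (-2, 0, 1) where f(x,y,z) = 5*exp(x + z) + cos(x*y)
(5*exp(-1), 0, 5*exp(-1))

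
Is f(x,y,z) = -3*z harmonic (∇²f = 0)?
Yes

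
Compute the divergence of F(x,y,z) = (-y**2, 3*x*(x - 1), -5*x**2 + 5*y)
0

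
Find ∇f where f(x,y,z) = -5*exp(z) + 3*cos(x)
(-3*sin(x), 0, -5*exp(z))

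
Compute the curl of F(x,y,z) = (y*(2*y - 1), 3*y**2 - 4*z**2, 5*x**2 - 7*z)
(8*z, -10*x, 1 - 4*y)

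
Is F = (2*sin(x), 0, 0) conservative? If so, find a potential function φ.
Yes, F is conservative. φ = -2*cos(x)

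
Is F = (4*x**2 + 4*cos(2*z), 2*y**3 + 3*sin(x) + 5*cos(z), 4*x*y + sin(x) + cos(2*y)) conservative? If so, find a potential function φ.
No, ∇×F = (4*x - 2*sin(2*y) + 5*sin(z), -4*y - 8*sin(2*z) - cos(x), 3*cos(x)) ≠ 0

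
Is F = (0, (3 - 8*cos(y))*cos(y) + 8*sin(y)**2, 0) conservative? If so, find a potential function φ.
Yes, F is conservative. φ = (3 - 8*cos(y))*sin(y)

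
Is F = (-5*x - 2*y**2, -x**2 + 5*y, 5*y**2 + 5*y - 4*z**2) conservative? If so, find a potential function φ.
No, ∇×F = (10*y + 5, 0, -2*x + 4*y) ≠ 0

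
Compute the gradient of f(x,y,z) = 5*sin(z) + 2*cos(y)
(0, -2*sin(y), 5*cos(z))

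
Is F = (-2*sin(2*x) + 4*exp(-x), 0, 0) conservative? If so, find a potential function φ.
Yes, F is conservative. φ = cos(2*x) - 4*exp(-x)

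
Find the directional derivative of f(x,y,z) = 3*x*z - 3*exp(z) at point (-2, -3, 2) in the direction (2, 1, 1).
sqrt(6)*(2 - exp(2))/2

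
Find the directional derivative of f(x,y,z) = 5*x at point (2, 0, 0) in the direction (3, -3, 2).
15*sqrt(22)/22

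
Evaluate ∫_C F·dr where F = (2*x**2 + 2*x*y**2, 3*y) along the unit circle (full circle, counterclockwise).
0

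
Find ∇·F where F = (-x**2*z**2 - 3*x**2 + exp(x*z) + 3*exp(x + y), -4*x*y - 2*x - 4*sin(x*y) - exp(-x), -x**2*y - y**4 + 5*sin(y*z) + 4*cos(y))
-2*x*z**2 - 4*x*cos(x*y) - 10*x + 5*y*cos(y*z) + z*exp(x*z) + 3*exp(x + y)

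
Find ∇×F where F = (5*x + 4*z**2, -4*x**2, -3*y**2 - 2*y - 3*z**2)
(-6*y - 2, 8*z, -8*x)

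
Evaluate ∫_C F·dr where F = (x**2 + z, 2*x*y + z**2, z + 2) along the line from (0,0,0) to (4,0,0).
64/3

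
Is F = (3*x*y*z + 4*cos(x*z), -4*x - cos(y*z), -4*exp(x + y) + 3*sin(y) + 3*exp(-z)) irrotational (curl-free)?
No, ∇×F = (-y*sin(y*z) - 4*exp(x + y) + 3*cos(y), 3*x*y - 4*x*sin(x*z) + 4*exp(x + y), -3*x*z - 4)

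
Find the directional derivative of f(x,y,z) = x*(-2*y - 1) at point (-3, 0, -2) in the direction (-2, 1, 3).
4*sqrt(14)/7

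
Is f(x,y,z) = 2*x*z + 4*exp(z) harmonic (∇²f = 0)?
No, ∇²f = 4*exp(z)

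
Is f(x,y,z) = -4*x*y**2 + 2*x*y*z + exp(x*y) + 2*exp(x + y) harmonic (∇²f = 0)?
No, ∇²f = x**2*exp(x*y) - 8*x + y**2*exp(x*y) + 4*exp(x + y)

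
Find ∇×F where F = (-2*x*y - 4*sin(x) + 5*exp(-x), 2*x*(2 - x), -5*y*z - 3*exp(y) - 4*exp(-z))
(-5*z - 3*exp(y), 0, 4 - 2*x)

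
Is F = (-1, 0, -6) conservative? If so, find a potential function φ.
Yes, F is conservative. φ = -x - 6*z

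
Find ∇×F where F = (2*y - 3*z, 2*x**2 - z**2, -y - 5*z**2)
(2*z - 1, -3, 4*x - 2)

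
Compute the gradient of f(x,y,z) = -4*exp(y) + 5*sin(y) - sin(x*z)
(-z*cos(x*z), -4*exp(y) + 5*cos(y), -x*cos(x*z))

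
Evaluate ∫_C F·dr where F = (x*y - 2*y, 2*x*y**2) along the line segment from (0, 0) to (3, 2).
12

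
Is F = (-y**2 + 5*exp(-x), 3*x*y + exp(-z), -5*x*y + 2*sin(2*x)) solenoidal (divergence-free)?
No, ∇·F = 3*x - 5*exp(-x)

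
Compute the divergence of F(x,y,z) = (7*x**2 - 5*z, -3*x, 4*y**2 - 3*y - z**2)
14*x - 2*z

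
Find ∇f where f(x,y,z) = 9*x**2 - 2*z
(18*x, 0, -2)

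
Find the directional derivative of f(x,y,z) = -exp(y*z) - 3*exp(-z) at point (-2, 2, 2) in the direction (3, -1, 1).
3*sqrt(11)*exp(-2)/11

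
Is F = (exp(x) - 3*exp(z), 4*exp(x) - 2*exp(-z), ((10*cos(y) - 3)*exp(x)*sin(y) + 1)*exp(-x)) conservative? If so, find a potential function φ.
No, ∇×F = (-3*cos(y) + 10*cos(2*y) - 2*exp(-z), -3*exp(z) + exp(-x), 4*exp(x)) ≠ 0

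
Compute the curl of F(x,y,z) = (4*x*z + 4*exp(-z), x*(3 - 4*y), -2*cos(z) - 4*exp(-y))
(4*exp(-y), 4*x - 4*exp(-z), 3 - 4*y)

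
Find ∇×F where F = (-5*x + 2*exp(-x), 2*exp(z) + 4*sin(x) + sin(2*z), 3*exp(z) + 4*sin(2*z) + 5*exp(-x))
(-2*exp(z) - 2*cos(2*z), 5*exp(-x), 4*cos(x))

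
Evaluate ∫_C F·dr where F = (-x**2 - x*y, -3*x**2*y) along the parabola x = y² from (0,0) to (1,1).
-37/30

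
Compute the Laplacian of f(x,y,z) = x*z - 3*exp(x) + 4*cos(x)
-3*exp(x) - 4*cos(x)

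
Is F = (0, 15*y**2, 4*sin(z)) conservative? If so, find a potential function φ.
Yes, F is conservative. φ = 5*y**3 - 4*cos(z)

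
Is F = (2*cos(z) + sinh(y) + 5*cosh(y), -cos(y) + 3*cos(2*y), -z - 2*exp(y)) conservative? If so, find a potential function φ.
No, ∇×F = (-2*exp(y), -2*sin(z), -5*sinh(y) - cosh(y)) ≠ 0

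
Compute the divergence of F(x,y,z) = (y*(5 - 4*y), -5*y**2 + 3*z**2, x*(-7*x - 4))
-10*y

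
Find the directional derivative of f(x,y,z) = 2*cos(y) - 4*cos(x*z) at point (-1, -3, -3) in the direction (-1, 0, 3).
0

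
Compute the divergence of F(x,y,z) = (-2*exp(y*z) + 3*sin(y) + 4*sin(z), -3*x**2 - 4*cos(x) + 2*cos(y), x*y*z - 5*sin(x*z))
x*y - 5*x*cos(x*z) - 2*sin(y)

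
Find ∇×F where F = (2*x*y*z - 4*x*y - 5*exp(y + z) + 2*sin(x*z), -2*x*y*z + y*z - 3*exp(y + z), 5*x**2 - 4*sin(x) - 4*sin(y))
(2*x*y - y + 3*exp(y + z) - 4*cos(y), 2*x*y + 2*x*cos(x*z) - 10*x - 5*exp(y + z) + 4*cos(x), -2*x*z + 4*x - 2*y*z + 5*exp(y + z))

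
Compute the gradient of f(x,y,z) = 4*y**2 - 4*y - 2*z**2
(0, 8*y - 4, -4*z)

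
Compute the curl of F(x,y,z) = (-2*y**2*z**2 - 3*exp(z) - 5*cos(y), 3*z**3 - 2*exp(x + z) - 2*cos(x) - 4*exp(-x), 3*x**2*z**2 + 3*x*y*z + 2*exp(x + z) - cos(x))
(3*x*z - 9*z**2 + 2*exp(x + z), -6*x*z**2 - 4*y**2*z - 3*y*z - 3*exp(z) - 2*exp(x + z) - sin(x), 4*y*z**2 - 2*exp(x + z) + 2*sin(x) - 5*sin(y) + 4*exp(-x))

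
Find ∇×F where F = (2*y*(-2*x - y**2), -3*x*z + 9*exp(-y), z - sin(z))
(3*x, 0, 4*x + 6*y**2 - 3*z)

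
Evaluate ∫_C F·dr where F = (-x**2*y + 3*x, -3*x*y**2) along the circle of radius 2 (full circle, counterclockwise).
-8*pi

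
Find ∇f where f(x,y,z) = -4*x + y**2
(-4, 2*y, 0)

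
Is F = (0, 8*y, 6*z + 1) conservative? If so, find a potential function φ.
Yes, F is conservative. φ = 4*y**2 + 3*z**2 + z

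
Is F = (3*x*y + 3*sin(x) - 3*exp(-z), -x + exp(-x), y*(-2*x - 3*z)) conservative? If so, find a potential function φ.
No, ∇×F = (-2*x - 3*z, 2*y + 3*exp(-z), -3*x - 1 - exp(-x)) ≠ 0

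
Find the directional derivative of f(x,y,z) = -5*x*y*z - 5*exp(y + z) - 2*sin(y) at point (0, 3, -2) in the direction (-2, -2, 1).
-20 + 4*cos(3)/3 + 5*E/3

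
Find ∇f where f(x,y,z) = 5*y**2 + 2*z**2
(0, 10*y, 4*z)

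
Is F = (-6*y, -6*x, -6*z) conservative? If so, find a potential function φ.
Yes, F is conservative. φ = -6*x*y - 3*z**2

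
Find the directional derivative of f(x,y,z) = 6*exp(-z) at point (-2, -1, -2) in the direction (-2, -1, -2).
4*exp(2)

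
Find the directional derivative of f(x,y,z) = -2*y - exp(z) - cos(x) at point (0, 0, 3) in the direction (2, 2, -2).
sqrt(3)*(-2 + exp(3))/3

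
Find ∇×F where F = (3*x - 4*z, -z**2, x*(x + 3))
(2*z, -2*x - 7, 0)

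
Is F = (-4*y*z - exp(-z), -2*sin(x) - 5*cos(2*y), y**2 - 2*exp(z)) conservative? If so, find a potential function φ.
No, ∇×F = (2*y, -4*y + exp(-z), 4*z - 2*cos(x)) ≠ 0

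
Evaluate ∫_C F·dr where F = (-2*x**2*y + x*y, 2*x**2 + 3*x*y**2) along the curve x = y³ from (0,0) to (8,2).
-17184/35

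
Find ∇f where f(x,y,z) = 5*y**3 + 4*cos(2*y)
(0, 15*y**2 - 8*sin(2*y), 0)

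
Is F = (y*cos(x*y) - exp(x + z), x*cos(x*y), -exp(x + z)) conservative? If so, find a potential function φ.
Yes, F is conservative. φ = -exp(x + z) + sin(x*y)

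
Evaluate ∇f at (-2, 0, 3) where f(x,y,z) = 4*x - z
(4, 0, -1)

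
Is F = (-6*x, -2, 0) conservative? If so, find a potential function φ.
Yes, F is conservative. φ = -3*x**2 - 2*y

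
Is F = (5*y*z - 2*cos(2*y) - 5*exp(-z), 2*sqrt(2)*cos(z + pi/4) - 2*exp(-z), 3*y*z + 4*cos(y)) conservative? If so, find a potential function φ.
No, ∇×F = (3*z - 4*sin(y) + 2*sqrt(2)*sin(z + pi/4) - 2*exp(-z), 5*y + 5*exp(-z), -5*z - 4*sin(2*y)) ≠ 0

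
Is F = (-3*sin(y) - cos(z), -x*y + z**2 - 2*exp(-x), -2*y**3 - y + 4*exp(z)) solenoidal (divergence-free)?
No, ∇·F = -x + 4*exp(z)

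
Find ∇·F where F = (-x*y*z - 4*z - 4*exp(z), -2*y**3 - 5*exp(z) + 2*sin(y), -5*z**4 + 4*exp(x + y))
-6*y**2 - y*z - 20*z**3 + 2*cos(y)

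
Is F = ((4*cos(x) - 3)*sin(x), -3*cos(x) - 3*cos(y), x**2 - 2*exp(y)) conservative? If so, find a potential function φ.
No, ∇×F = (-2*exp(y), -2*x, 3*sin(x)) ≠ 0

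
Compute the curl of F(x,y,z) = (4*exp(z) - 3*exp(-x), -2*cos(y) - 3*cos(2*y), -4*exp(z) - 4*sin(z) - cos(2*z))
(0, 4*exp(z), 0)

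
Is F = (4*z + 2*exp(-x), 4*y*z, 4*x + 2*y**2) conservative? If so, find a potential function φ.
Yes, F is conservative. φ = 4*x*z + 2*y**2*z - 2*exp(-x)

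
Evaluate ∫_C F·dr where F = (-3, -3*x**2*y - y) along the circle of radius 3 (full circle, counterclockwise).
0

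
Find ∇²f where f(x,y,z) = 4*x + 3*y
0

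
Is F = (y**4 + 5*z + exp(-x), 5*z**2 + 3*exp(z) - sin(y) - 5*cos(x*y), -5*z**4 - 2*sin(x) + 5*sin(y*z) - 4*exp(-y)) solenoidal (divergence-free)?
No, ∇·F = 5*x*sin(x*y) + 5*y*cos(y*z) - 20*z**3 - cos(y) - exp(-x)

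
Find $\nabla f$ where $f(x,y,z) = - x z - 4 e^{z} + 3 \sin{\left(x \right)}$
(-z + 3*cos(x), 0, -x - 4*exp(z))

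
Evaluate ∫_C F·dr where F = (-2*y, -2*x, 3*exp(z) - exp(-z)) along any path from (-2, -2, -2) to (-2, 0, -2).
8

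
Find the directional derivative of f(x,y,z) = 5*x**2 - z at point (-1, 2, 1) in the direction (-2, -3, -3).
23*sqrt(22)/22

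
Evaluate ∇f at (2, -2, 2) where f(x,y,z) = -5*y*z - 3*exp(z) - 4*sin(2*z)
(0, -10, -3*exp(2) - 8*cos(4) + 10)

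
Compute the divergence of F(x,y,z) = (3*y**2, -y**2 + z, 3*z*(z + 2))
-2*y + 6*z + 6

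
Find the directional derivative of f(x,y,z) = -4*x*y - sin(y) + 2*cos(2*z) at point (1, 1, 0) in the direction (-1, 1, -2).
-sqrt(6)*cos(1)/6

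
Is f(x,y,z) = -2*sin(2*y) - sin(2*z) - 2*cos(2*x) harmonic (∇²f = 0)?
No, ∇²f = 8*sin(2*y) + 4*sin(2*z) + 8*cos(2*x)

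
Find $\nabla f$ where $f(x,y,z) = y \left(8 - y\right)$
(0, 8 - 2*y, 0)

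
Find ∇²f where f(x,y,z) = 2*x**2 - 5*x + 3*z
4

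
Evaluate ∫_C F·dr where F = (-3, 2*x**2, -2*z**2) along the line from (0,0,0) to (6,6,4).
250/3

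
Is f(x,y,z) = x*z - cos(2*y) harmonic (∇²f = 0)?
No, ∇²f = 4*cos(2*y)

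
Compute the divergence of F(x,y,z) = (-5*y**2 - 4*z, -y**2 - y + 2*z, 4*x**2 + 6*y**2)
-2*y - 1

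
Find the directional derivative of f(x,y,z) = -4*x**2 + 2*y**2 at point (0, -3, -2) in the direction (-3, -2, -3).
12*sqrt(22)/11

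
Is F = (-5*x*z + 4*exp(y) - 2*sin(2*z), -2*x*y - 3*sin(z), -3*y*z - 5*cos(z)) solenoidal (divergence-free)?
No, ∇·F = -2*x - 3*y - 5*z + 5*sin(z)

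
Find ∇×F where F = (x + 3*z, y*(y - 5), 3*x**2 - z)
(0, 3 - 6*x, 0)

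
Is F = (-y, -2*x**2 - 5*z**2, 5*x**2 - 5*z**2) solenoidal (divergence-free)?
No, ∇·F = -10*z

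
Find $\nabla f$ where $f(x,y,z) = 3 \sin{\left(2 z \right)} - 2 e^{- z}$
(0, 0, 6*cos(2*z) + 2*exp(-z))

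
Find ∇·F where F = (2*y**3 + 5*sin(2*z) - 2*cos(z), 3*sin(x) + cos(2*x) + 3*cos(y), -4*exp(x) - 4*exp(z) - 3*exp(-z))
-4*exp(z) - 3*sin(y) + 3*exp(-z)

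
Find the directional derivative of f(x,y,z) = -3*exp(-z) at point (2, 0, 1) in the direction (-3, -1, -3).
-9*sqrt(19)*exp(-1)/19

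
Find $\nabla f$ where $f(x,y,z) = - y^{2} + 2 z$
(0, -2*y, 2)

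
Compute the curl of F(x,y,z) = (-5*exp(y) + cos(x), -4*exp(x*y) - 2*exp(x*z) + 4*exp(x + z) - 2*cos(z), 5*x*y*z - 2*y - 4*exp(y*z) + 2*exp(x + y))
(5*x*z + 2*x*exp(x*z) - 4*z*exp(y*z) + 2*exp(x + y) - 4*exp(x + z) - 2*sin(z) - 2, -5*y*z - 2*exp(x + y), -4*y*exp(x*y) - 2*z*exp(x*z) + 5*exp(y) + 4*exp(x + z))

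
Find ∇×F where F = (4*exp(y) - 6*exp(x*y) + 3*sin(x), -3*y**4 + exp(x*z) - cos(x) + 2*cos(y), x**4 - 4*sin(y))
(-x*exp(x*z) - 4*cos(y), -4*x**3, 6*x*exp(x*y) + z*exp(x*z) - 4*exp(y) + sin(x))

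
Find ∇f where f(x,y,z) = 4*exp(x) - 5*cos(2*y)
(4*exp(x), 10*sin(2*y), 0)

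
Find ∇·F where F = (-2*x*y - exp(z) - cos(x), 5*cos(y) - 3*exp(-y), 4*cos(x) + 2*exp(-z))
-2*y + sin(x) - 5*sin(y) - 2*exp(-z) + 3*exp(-y)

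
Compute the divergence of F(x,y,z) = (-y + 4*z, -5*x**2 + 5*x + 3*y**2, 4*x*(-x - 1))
6*y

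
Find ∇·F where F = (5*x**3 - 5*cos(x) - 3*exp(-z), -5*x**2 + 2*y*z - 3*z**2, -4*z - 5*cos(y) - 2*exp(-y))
15*x**2 + 2*z + 5*sin(x) - 4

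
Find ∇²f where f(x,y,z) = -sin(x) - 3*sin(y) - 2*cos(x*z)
2*x**2*cos(x*z) + 2*z**2*cos(x*z) + sin(x) + 3*sin(y)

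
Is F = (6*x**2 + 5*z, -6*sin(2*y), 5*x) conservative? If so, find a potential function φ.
Yes, F is conservative. φ = 2*x**3 + 5*x*z + 3*cos(2*y)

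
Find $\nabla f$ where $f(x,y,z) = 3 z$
(0, 0, 3)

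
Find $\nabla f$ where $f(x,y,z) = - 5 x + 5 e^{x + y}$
(5*exp(x + y) - 5, 5*exp(x + y), 0)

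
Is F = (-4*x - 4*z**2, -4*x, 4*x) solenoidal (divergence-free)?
No, ∇·F = -4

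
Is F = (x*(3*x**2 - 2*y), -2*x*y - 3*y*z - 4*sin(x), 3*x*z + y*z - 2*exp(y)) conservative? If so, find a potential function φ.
No, ∇×F = (3*y + z - 2*exp(y), -3*z, 2*x - 2*y - 4*cos(x)) ≠ 0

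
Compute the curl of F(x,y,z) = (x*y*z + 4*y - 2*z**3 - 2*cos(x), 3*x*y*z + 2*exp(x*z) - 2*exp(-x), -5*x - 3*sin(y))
(-3*x*y - 2*x*exp(x*z) - 3*cos(y), x*y - 6*z**2 + 5, -x*z + 3*y*z + 2*z*exp(x*z) - 4 + 2*exp(-x))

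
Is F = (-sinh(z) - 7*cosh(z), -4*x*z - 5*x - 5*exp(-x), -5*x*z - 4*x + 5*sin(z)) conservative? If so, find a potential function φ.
No, ∇×F = (4*x, 5*z - 7*sinh(z) - cosh(z) + 4, -4*z - 5 + 5*exp(-x)) ≠ 0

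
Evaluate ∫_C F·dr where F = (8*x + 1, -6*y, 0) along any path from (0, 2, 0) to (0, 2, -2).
0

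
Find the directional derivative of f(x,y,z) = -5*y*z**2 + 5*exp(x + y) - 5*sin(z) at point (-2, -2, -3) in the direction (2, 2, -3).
5*sqrt(17)*(3*exp(4)*cos(3) + 4 + 18*exp(4))*exp(-4)/17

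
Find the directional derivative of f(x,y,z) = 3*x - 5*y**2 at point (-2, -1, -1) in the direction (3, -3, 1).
-21*sqrt(19)/19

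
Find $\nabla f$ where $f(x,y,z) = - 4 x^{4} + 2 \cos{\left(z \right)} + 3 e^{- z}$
(-16*x**3, 0, -2*sin(z) - 3*exp(-z))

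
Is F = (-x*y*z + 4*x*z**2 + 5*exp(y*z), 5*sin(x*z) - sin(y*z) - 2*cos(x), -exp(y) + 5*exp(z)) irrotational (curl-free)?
No, ∇×F = (-5*x*cos(x*z) + y*cos(y*z) - exp(y), -x*y + 8*x*z + 5*y*exp(y*z), x*z - 5*z*exp(y*z) + 5*z*cos(x*z) + 2*sin(x))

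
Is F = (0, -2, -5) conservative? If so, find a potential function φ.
Yes, F is conservative. φ = -2*y - 5*z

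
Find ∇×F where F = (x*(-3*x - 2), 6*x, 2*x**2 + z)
(0, -4*x, 6)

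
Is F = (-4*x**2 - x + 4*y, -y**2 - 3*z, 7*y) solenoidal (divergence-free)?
No, ∇·F = -8*x - 2*y - 1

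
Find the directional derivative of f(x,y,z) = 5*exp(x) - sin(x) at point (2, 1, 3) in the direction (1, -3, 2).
sqrt(14)*(-cos(2) + 5*exp(2))/14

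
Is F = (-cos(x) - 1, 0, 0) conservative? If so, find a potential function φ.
Yes, F is conservative. φ = -x - sin(x)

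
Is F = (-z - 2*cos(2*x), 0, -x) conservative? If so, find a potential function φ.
Yes, F is conservative. φ = -x*z - sin(2*x)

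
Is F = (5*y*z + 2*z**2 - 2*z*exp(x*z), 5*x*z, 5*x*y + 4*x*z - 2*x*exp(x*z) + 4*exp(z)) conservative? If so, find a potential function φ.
Yes, F is conservative. φ = 5*x*y*z + 2*x*z**2 + 4*exp(z) - 2*exp(x*z)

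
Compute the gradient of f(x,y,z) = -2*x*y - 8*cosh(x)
(-2*y - 8*sinh(x), -2*x, 0)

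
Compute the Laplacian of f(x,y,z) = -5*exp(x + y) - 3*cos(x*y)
3*x**2*cos(x*y) + 3*y**2*cos(x*y) - 10*exp(x + y)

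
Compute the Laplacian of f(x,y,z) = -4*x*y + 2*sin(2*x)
-8*sin(2*x)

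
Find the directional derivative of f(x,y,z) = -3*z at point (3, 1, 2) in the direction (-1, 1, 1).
-sqrt(3)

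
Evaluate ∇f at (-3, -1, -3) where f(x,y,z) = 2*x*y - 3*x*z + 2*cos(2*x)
(4*sin(6) + 7, -6, 9)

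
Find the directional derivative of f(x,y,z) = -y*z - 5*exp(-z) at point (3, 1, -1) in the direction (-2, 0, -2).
sqrt(2)*(1 - 5*E)/2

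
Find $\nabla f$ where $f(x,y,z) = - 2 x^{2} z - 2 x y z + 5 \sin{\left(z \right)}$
(2*z*(-2*x - y), -2*x*z, -2*x**2 - 2*x*y + 5*cos(z))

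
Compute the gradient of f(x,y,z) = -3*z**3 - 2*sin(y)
(0, -2*cos(y), -9*z**2)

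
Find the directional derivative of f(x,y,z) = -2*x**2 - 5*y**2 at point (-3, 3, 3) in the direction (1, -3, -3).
102*sqrt(19)/19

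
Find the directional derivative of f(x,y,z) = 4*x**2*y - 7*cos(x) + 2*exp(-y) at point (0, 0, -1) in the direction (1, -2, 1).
2*sqrt(6)/3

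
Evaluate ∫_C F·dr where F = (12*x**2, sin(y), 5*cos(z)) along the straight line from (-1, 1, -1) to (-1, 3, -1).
cos(1) - cos(3)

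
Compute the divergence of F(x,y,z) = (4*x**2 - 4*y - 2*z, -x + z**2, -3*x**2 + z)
8*x + 1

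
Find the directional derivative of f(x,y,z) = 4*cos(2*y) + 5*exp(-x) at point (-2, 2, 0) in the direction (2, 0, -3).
-10*sqrt(13)*exp(2)/13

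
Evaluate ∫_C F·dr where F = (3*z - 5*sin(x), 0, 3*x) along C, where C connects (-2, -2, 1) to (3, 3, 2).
5*cos(3) - 5*cos(2) + 24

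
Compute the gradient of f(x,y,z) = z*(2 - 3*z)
(0, 0, 2 - 6*z)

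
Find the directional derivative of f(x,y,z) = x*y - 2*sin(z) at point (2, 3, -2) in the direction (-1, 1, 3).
-sqrt(11)*(6*cos(2) + 1)/11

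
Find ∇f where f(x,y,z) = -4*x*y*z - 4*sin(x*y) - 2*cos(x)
(-4*y*z - 4*y*cos(x*y) + 2*sin(x), -4*x*(z + cos(x*y)), -4*x*y)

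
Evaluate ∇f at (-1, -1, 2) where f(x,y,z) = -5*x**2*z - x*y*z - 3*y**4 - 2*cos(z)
(22, 14, -6 + 2*sin(2))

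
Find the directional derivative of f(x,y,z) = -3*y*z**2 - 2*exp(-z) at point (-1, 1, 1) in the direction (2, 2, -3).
6*sqrt(17)*(-1 + 2*E)*exp(-1)/17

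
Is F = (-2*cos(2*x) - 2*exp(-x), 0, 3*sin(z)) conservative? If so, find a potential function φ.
Yes, F is conservative. φ = -sin(2*x) - 3*cos(z) + 2*exp(-x)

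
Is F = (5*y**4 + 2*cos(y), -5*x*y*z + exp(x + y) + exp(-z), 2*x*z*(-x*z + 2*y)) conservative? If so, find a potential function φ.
No, ∇×F = (5*x*y + 4*x*z + exp(-z), 4*z*(x*z - y), -20*y**3 - 5*y*z + exp(x + y) + 2*sin(y)) ≠ 0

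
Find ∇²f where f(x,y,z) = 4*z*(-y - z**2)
-24*z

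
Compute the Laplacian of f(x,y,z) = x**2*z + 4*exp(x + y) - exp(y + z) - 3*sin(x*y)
3*x**2*sin(x*y) + 3*y**2*sin(x*y) + 2*z + 8*exp(x + y) - 2*exp(y + z)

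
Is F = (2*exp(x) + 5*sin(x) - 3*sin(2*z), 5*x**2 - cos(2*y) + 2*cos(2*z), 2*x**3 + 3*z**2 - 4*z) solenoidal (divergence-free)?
No, ∇·F = 6*z + 2*exp(x) + 2*sin(2*y) + 5*cos(x) - 4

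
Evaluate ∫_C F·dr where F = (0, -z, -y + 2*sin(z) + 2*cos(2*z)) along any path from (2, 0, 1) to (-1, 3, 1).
-3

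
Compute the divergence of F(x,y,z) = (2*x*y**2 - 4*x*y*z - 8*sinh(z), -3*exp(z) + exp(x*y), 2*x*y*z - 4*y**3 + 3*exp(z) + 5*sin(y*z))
2*x*y + x*exp(x*y) + 2*y**2 - 4*y*z + 5*y*cos(y*z) + 3*exp(z)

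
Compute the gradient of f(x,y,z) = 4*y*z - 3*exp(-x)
(3*exp(-x), 4*z, 4*y)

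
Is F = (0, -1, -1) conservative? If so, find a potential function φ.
Yes, F is conservative. φ = -y - z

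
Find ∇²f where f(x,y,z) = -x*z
0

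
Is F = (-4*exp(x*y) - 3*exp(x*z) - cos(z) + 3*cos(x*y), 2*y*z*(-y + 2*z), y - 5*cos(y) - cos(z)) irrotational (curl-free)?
No, ∇×F = (2*y**2 - 8*y*z + 5*sin(y) + 1, -3*x*exp(x*z) + sin(z), x*(4*exp(x*y) + 3*sin(x*y)))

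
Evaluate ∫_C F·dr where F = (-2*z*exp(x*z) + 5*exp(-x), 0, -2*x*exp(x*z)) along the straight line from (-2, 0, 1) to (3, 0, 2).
((5 - 2*exp(4))*exp(5) - 5 + 2*E)*exp(-3)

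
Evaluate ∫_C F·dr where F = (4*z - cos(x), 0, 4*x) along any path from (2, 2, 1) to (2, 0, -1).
-16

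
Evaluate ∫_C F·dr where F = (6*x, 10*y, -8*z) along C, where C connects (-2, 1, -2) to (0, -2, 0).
19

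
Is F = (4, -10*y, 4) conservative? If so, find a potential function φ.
Yes, F is conservative. φ = 4*x - 5*y**2 + 4*z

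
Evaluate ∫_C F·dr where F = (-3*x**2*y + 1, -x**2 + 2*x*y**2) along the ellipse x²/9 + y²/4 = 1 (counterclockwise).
105*pi/2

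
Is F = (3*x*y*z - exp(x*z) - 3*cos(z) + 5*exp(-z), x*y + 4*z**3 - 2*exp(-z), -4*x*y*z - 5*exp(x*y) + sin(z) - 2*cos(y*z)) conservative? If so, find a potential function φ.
No, ∇×F = (-4*x*z - 5*x*exp(x*y) - 12*z**2 + 2*z*sin(y*z) - 2*exp(-z), 3*x*y - x*exp(x*z) + 4*y*z + 5*y*exp(x*y) + 3*sin(z) - 5*exp(-z), -3*x*z + y) ≠ 0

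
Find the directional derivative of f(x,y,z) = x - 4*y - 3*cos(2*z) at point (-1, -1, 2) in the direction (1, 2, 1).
sqrt(6)*(-7/6 + sin(4))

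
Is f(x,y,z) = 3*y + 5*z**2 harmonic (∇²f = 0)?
No, ∇²f = 10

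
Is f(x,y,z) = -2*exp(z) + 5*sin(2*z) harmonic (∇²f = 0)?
No, ∇²f = -2*exp(z) - 20*sin(2*z)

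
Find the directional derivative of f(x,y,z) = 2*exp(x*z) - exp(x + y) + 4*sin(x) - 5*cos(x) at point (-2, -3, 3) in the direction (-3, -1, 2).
sqrt(14)*(-26 + 4*E + 3*(-4*cos(2) + 5*sin(2))*exp(6))*exp(-6)/14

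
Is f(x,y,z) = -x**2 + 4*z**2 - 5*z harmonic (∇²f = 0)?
No, ∇²f = 6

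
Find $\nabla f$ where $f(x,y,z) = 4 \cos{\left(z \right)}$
(0, 0, -4*sin(z))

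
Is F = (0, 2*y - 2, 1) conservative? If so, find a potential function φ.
Yes, F is conservative. φ = y**2 - 2*y + z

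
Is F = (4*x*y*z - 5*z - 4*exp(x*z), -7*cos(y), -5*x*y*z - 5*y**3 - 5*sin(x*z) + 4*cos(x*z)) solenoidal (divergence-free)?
No, ∇·F = -5*x*y - 4*x*sin(x*z) - 5*x*cos(x*z) + 4*y*z - 4*z*exp(x*z) + 7*sin(y)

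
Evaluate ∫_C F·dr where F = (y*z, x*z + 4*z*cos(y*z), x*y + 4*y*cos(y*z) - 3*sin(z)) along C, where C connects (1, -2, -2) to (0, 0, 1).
-4 - 3*cos(2) + 3*cos(1) - 4*sin(4)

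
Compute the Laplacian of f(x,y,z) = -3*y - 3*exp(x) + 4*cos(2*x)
-3*exp(x) - 16*cos(2*x)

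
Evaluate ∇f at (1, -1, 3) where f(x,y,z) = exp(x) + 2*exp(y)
(E, 2*exp(-1), 0)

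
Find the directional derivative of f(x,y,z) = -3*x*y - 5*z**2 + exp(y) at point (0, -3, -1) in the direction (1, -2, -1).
sqrt(6)*(-exp(3) - 2)*exp(-3)/6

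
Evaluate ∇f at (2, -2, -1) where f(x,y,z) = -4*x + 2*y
(-4, 2, 0)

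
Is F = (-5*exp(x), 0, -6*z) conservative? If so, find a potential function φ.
Yes, F is conservative. φ = -3*z**2 - 5*exp(x)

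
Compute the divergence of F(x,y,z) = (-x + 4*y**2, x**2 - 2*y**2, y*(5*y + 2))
-4*y - 1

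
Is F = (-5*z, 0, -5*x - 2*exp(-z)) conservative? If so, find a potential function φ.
Yes, F is conservative. φ = -5*x*z + 2*exp(-z)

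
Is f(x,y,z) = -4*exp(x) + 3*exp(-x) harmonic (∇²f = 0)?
No, ∇²f = -4*exp(x) + 3*exp(-x)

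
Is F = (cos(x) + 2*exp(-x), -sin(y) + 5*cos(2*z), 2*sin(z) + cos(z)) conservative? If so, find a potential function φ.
No, ∇×F = (10*sin(2*z), 0, 0) ≠ 0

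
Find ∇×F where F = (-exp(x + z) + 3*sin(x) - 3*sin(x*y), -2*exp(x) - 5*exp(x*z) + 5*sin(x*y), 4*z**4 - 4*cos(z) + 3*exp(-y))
(5*x*exp(x*z) - 3*exp(-y), -exp(x + z), 3*x*cos(x*y) + 5*y*cos(x*y) - 5*z*exp(x*z) - 2*exp(x))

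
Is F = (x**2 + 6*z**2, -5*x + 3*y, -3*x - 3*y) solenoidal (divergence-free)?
No, ∇·F = 2*x + 3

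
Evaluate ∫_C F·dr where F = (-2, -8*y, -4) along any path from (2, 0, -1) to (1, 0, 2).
-10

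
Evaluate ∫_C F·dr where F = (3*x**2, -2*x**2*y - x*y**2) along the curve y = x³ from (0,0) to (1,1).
-1/20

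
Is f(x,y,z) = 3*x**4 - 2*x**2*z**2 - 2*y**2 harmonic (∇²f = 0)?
No, ∇²f = 32*x**2 - 4*z**2 - 4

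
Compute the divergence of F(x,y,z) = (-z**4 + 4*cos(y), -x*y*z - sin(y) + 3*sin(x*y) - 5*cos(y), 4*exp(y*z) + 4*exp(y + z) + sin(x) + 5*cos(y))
-x*z + 3*x*cos(x*y) + 4*y*exp(y*z) + 4*exp(y + z) + 5*sin(y) - cos(y)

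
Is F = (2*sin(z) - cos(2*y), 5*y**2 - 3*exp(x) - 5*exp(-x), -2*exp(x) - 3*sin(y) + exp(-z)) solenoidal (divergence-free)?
No, ∇·F = 10*y - exp(-z)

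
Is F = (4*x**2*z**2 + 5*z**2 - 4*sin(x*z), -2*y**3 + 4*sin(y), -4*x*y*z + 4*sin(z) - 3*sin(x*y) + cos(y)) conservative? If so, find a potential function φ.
No, ∇×F = (-4*x*z - 3*x*cos(x*y) - sin(y), 8*x**2*z - 4*x*cos(x*z) + 4*y*z + 3*y*cos(x*y) + 10*z, 0) ≠ 0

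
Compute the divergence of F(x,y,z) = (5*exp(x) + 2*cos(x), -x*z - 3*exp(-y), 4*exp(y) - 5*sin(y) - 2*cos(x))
5*exp(x) - 2*sin(x) + 3*exp(-y)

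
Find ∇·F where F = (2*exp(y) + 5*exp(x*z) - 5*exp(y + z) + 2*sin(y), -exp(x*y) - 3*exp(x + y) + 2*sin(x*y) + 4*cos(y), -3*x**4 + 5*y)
-x*exp(x*y) + 2*x*cos(x*y) + 5*z*exp(x*z) - 3*exp(x + y) - 4*sin(y)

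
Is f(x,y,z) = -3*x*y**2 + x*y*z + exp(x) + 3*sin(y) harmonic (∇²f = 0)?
No, ∇²f = -6*x + exp(x) - 3*sin(y)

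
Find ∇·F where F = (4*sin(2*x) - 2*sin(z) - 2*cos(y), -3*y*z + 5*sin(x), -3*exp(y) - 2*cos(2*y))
-3*z + 8*cos(2*x)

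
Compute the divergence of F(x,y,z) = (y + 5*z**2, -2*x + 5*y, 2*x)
5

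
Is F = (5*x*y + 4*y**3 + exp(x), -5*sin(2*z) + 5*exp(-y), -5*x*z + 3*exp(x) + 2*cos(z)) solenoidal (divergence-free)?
No, ∇·F = -5*x + 5*y + exp(x) - 2*sin(z) - 5*exp(-y)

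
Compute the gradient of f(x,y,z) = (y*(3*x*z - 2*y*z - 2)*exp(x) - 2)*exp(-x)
(3*y*z + 2*exp(-x), 3*x*z - 4*y*z - 2, y*(3*x - 2*y))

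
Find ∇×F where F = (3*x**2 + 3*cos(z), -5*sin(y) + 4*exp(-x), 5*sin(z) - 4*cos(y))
(4*sin(y), -3*sin(z), -4*exp(-x))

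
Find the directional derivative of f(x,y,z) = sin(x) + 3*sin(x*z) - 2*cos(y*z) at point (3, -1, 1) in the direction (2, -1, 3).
sqrt(14)*(35*cos(3) + 8*sin(1))/14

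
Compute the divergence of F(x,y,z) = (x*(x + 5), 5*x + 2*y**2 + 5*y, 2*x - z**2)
2*x + 4*y - 2*z + 10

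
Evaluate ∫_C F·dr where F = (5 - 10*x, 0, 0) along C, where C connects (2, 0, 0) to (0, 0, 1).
10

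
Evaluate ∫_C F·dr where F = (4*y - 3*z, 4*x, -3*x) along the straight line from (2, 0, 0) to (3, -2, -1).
-15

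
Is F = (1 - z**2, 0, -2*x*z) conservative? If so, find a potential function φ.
Yes, F is conservative. φ = x*(1 - z**2)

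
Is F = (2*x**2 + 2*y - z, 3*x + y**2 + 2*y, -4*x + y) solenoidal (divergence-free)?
No, ∇·F = 4*x + 2*y + 2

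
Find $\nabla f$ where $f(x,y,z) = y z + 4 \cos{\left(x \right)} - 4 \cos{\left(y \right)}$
(-4*sin(x), z + 4*sin(y), y)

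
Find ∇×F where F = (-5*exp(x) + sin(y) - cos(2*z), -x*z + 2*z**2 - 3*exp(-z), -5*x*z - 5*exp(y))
(x - 4*z - 5*exp(y) - 3*exp(-z), 5*z + 2*sin(2*z), -z - cos(y))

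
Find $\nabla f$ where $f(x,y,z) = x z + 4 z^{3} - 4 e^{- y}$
(z, 4*exp(-y), x + 12*z**2)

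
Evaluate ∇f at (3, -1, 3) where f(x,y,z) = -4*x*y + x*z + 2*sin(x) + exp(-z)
(2*cos(3) + 7, -12, 3 - exp(-3))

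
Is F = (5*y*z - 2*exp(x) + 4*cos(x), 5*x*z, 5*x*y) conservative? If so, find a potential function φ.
Yes, F is conservative. φ = 5*x*y*z - 2*exp(x) + 4*sin(x)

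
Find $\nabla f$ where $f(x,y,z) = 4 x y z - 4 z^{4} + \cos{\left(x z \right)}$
(z*(4*y - sin(x*z)), 4*x*z, 4*x*y - x*sin(x*z) - 16*z**3)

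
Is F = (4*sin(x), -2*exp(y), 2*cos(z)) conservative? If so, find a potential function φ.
Yes, F is conservative. φ = -2*exp(y) + 2*sin(z) - 4*cos(x)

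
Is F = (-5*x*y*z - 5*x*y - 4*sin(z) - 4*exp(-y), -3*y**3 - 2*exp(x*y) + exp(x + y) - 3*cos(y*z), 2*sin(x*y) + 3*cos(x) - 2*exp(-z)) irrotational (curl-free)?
No, ∇×F = (2*x*cos(x*y) - 3*y*sin(y*z), -5*x*y - 2*y*cos(x*y) + 3*sin(x) - 4*cos(z), 5*x*z + 5*x - 2*y*exp(x*y) + exp(x + y) - 4*exp(-y))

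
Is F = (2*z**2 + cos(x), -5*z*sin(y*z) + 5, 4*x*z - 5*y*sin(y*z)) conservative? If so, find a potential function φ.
Yes, F is conservative. φ = 2*x*z**2 + 5*y + sin(x) + 5*cos(y*z)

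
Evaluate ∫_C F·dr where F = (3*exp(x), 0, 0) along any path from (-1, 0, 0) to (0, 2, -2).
3 - 3*exp(-1)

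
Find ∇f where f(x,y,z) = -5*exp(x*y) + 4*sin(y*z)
(-5*y*exp(x*y), -5*x*exp(x*y) + 4*z*cos(y*z), 4*y*cos(y*z))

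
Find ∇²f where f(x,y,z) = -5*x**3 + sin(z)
-30*x - sin(z)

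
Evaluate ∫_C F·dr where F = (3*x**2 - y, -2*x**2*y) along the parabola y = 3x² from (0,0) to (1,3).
-6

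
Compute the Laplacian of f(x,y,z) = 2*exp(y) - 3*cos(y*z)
3*y**2*cos(y*z) + 3*z**2*cos(y*z) + 2*exp(y)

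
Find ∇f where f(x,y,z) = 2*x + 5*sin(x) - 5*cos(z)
(5*cos(x) + 2, 0, 5*sin(z))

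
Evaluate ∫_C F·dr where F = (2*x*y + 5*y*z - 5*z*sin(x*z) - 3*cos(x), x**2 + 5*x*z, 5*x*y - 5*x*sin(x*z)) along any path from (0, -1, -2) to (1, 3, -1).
-17 - 3*sin(1) + 5*cos(1)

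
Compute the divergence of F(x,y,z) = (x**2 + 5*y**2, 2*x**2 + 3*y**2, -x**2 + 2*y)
2*x + 6*y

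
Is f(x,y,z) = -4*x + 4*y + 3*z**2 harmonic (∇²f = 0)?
No, ∇²f = 6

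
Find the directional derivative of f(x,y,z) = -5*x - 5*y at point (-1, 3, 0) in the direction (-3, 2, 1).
5*sqrt(14)/14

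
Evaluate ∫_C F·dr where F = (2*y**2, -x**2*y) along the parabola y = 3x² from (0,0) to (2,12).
-384/5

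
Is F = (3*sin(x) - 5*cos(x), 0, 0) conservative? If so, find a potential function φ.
Yes, F is conservative. φ = -5*sin(x) - 3*cos(x)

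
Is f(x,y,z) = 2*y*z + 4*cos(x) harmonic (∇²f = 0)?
No, ∇²f = -4*cos(x)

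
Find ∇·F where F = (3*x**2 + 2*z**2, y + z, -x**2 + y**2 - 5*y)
6*x + 1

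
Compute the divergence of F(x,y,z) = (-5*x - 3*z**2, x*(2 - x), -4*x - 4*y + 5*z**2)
10*z - 5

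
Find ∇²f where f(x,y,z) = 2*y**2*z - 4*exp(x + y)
4*z - 8*exp(x + y)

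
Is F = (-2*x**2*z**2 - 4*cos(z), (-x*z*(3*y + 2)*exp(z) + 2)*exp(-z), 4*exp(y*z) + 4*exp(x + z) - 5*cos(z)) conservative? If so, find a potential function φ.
No, ∇×F = (3*x*y + 2*x + 4*z*exp(y*z) + 2*exp(-z), -4*x**2*z - 4*exp(x + z) + 4*sin(z), -z*(3*y + 2)) ≠ 0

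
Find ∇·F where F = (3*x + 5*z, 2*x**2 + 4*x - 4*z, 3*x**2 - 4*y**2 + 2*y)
3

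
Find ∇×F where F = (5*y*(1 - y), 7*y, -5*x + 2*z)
(0, 5, 10*y - 5)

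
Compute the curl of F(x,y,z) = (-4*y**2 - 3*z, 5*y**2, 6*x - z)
(0, -9, 8*y)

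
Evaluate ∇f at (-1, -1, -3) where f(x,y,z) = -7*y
(0, -7, 0)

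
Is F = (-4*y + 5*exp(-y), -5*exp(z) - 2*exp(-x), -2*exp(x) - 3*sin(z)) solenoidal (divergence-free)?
No, ∇·F = -3*cos(z)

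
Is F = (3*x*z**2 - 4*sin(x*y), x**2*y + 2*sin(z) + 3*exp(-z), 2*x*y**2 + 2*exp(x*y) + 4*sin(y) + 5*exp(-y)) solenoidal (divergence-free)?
No, ∇·F = x**2 - 4*y*cos(x*y) + 3*z**2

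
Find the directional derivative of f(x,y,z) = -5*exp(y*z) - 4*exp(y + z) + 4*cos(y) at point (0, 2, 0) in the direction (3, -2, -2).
4*sqrt(17)*(2*sin(2) + 5 + 4*exp(2))/17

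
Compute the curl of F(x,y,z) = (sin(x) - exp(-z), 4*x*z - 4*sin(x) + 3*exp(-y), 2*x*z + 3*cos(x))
(-4*x, -2*z + 3*sin(x) + exp(-z), 4*z - 4*cos(x))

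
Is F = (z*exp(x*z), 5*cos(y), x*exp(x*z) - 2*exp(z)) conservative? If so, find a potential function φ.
Yes, F is conservative. φ = -2*exp(z) + exp(x*z) + 5*sin(y)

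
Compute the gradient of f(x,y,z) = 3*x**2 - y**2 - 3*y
(6*x, -2*y - 3, 0)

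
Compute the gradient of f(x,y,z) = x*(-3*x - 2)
(-6*x - 2, 0, 0)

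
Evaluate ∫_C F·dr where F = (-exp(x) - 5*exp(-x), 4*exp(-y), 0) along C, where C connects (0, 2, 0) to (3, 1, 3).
-exp(3) - 4 - 4*exp(-1) + 5*exp(-3) + 4*exp(-2)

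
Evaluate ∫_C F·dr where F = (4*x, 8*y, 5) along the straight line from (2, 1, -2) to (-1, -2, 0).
16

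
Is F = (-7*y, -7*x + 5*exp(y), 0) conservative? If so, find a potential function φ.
Yes, F is conservative. φ = -7*x*y + 5*exp(y)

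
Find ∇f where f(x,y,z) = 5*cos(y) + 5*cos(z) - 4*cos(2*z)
(0, -5*sin(y), (16*cos(z) - 5)*sin(z))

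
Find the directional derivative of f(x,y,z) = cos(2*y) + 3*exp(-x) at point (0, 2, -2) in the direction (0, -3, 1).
3*sqrt(10)*sin(4)/5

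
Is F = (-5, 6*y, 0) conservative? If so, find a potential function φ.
Yes, F is conservative. φ = -5*x + 3*y**2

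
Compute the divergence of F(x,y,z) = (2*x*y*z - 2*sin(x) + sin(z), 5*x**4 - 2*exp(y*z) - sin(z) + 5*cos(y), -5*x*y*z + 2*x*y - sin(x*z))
-5*x*y - x*cos(x*z) + 2*y*z - 2*z*exp(y*z) - 5*sin(y) - 2*cos(x)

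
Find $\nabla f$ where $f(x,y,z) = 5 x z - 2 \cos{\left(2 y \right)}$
(5*z, 4*sin(2*y), 5*x)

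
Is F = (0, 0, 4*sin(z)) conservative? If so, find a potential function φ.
Yes, F is conservative. φ = -4*cos(z)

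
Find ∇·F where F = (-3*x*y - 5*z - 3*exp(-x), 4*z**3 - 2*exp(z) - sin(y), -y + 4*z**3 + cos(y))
-3*y + 12*z**2 - cos(y) + 3*exp(-x)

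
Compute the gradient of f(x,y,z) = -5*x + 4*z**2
(-5, 0, 8*z)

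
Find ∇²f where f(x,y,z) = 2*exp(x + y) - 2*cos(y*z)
2*y**2*cos(y*z) + 2*z**2*cos(y*z) + 4*exp(x + y)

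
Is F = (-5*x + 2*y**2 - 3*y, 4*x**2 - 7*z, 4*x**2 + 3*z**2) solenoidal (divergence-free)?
No, ∇·F = 6*z - 5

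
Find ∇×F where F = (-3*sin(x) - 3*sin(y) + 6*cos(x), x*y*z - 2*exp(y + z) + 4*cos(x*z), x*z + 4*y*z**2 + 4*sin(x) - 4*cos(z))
(-x*y + 4*x*sin(x*z) + 4*z**2 + 2*exp(y + z), -z - 4*cos(x), y*z - 4*z*sin(x*z) + 3*cos(y))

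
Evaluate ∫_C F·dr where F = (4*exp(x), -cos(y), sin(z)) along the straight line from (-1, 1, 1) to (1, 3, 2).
-sin(3) - cos(2) + sqrt(2)*sin(pi/4 + 1) + 8*sinh(1)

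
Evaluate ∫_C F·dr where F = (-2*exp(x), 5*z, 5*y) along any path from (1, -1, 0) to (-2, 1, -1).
-5 - 2*exp(-2) + 2*E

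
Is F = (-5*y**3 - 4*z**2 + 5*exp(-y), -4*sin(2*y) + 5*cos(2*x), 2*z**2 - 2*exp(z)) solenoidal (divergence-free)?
No, ∇·F = 4*z - 2*exp(z) - 8*cos(2*y)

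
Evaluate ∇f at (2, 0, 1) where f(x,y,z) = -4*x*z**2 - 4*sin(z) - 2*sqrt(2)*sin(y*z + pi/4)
(-4, -2, -16 - 4*cos(1))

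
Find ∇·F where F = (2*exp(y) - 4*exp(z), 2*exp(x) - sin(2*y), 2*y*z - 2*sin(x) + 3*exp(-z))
2*y - 2*cos(2*y) - 3*exp(-z)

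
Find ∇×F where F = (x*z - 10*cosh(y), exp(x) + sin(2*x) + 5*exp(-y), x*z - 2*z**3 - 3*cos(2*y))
(6*sin(2*y), x - z, exp(x) + 2*cos(2*x) + 10*sinh(y))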